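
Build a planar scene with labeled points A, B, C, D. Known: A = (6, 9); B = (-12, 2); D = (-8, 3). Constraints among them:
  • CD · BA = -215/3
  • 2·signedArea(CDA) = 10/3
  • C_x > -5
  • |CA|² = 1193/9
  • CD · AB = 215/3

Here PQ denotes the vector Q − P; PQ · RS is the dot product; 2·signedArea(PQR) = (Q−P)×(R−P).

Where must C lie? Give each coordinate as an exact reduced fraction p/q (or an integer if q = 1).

C = (-14/3, 14/3)

1. C_x = -14/3  [CD · BA = -215/3 ∩ 2·signedArea(CDA) = 10/3]
2. C_y = 14/3  [CD · BA = -215/3 ∩ 2·signedArea(CDA) = 10/3]
   → C = (-14/3, 14/3)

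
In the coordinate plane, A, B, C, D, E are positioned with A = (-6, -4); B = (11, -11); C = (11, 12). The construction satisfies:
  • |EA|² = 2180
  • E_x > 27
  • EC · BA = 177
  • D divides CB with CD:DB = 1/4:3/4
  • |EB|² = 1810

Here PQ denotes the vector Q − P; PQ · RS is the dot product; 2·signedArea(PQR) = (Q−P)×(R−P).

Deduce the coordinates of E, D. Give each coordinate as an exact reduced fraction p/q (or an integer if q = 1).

D = (11, 25/4)
E = (28, 28)

1. E_x = 28  [line 17·x + -7·y + -280 = 0 ∩ |EB|² = 1810]
2. E_y = 28  [line 17·x + -7·y + -280 = 0 ∩ |EB|² = 1810]
   → E = (28, 28)
3. D_x = 11  [D divides CB with CD:DB = 1/4:3/4]
4. D_y = 25/4  [D divides CB with CD:DB = 1/4:3/4]
   → D = (11, 25/4)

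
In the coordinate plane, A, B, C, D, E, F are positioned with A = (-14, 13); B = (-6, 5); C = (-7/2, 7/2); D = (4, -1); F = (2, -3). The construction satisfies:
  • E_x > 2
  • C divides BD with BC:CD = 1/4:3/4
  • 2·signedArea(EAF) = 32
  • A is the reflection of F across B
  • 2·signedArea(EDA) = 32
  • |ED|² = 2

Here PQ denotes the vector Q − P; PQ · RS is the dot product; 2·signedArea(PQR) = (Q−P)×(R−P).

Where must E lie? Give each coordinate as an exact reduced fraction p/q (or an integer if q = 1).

E = (3, -2)

1. E_x = 3  [2·signedArea(EDA) = 32 ∩ 2·signedArea(EAF) = 32]
2. E_y = -2  [2·signedArea(EDA) = 32 ∩ 2·signedArea(EAF) = 32]
   → E = (3, -2)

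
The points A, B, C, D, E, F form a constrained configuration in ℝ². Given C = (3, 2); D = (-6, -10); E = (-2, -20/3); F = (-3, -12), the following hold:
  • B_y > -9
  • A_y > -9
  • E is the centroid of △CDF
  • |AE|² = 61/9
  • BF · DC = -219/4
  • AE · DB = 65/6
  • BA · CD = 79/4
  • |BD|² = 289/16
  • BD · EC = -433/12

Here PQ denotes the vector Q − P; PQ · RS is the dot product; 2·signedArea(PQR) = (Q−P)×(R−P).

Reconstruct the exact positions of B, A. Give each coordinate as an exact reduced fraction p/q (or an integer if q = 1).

A = (-4, -25/3)
B = (-9/4, -8)

1. B_x = -9/4  [BF · DC = -219/4 ∩ BD · EC = -433/12]
2. B_y = -8  [BF · DC = -219/4 ∩ BD · EC = -433/12]
   → B = (-9/4, -8)
3. A_x = -4  [AE · DB = 65/6 ∩ BA · CD = 79/4]
4. A_y = -25/3  [AE · DB = 65/6 ∩ BA · CD = 79/4]
   → A = (-4, -25/3)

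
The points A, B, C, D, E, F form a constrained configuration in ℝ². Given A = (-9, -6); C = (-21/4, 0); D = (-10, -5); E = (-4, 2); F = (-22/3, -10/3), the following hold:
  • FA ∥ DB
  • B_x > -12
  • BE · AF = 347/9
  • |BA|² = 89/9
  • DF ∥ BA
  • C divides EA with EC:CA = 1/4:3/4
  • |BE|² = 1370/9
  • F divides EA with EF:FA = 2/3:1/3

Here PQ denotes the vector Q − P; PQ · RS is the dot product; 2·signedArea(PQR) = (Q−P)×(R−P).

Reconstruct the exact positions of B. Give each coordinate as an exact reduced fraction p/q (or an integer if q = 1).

B = (-35/3, -23/3)

1. B_x = -35/3  [DF ∥ BA ∩ FA ∥ DB]
2. B_y = -23/3  [DF ∥ BA ∩ FA ∥ DB]
   → B = (-35/3, -23/3)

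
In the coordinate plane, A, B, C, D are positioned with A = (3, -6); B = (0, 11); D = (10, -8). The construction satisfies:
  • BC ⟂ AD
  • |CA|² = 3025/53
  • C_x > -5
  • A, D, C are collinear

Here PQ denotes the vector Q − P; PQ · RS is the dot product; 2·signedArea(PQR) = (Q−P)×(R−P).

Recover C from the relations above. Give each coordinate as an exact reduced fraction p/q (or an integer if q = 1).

C = (-226/53, -208/53)

1. C_x = -226/53  [A, D, C are collinear ∩ BC ⟂ AD]
2. C_y = -208/53  [A, D, C are collinear ∩ BC ⟂ AD]
   → C = (-226/53, -208/53)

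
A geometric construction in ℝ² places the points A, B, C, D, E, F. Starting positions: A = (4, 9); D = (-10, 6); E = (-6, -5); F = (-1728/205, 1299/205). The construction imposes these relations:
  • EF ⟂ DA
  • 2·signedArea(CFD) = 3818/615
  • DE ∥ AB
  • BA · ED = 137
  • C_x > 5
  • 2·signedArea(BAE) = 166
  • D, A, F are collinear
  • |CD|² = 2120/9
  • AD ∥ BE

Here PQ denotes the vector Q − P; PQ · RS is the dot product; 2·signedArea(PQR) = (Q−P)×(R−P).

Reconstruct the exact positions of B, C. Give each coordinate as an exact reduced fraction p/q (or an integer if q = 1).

B = (8, -2)
C = (16/3, 16/3)

1. B_x = 8  [AD ∥ BE ∩ DE ∥ AB]
2. B_y = -2  [AD ∥ BE ∩ DE ∥ AB]
   → B = (8, -2)
3. C_x = 16/3  [line 69/205·x + -322/205·y + 4048/615 = 0 ∩ |CD|² = 2120/9]
4. C_y = 16/3  [line 69/205·x + -322/205·y + 4048/615 = 0 ∩ |CD|² = 2120/9]
   → C = (16/3, 16/3)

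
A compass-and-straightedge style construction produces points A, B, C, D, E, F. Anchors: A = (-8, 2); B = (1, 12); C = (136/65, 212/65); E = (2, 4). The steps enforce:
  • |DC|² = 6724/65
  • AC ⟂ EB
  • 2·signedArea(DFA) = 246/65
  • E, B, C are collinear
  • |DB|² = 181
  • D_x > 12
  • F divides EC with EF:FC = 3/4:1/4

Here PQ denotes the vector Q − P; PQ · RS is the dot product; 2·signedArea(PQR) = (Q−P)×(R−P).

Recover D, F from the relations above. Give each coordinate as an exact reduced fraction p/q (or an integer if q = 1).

1. F_x = 269/130  [F divides EC with EF:FC = 3/4:1/4]
2. F_y = 224/65  [F divides EC with EF:FC = 3/4:1/4]
   → F = (269/130, 224/65)
3. D_x = 792/65  [line 94/65·x + -1309/130·y + 363/13 = 0 ∩ |DB|² = 181]
4. D_y = 294/65  [line 94/65·x + -1309/130·y + 363/13 = 0 ∩ |DB|² = 181]
   → D = (792/65, 294/65)

D = (792/65, 294/65)
F = (269/130, 224/65)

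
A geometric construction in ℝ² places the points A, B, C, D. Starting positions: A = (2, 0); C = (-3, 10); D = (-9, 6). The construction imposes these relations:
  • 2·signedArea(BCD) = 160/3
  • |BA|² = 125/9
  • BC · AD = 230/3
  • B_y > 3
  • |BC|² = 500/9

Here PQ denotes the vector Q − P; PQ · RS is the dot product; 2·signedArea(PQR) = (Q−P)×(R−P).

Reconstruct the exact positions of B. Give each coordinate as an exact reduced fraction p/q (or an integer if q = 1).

1. B_x = 1/3  [2·signedArea(BCD) = 160/3 ∩ BC · AD = 230/3]
2. B_y = 10/3  [2·signedArea(BCD) = 160/3 ∩ BC · AD = 230/3]
   → B = (1/3, 10/3)

B = (1/3, 10/3)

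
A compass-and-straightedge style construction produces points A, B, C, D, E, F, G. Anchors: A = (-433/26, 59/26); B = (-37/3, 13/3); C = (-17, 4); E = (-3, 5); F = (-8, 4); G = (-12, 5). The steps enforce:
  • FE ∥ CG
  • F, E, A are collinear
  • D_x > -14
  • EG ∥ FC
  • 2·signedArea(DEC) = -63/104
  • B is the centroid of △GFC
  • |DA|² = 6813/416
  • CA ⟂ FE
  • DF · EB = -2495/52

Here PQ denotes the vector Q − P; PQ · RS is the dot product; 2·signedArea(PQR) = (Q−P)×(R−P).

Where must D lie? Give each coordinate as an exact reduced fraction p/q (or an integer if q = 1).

D = (-1369/104, 449/104)

1. D_x = -1369/104  [DF · EB = -2495/52 ∩ 2·signedArea(DEC) = -63/104]
2. D_y = 449/104  [DF · EB = -2495/52 ∩ 2·signedArea(DEC) = -63/104]
   → D = (-1369/104, 449/104)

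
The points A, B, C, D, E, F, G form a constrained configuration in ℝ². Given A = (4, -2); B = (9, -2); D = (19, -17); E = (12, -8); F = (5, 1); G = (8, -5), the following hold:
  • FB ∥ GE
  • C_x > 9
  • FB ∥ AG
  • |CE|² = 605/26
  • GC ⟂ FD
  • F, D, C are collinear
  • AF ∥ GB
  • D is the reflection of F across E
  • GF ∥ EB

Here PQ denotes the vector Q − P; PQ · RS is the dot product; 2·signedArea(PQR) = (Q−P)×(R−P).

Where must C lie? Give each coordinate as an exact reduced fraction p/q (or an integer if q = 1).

1. C_x = 235/26  [F, D, C are collinear ∩ GC ⟂ FD]
2. C_y = -109/26  [F, D, C are collinear ∩ GC ⟂ FD]
   → C = (235/26, -109/26)

C = (235/26, -109/26)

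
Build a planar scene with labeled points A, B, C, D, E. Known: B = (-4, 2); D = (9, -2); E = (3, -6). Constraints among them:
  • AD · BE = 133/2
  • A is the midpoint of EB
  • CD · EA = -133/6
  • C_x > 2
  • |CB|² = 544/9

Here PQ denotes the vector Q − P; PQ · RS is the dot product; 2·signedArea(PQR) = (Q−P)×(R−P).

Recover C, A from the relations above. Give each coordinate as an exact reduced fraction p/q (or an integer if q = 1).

1. A_x = -1/2  [A is the midpoint of EB]
2. A_y = -2  [A is the midpoint of EB]
   → A = (-1/2, -2)
3. C_x = 8/3  [line 7/2·x + -4·y + -52/3 = 0 ∩ |CB|² = 544/9]
4. C_y = -2  [line 7/2·x + -4·y + -52/3 = 0 ∩ |CB|² = 544/9]
   → C = (8/3, -2)

A = (-1/2, -2)
C = (8/3, -2)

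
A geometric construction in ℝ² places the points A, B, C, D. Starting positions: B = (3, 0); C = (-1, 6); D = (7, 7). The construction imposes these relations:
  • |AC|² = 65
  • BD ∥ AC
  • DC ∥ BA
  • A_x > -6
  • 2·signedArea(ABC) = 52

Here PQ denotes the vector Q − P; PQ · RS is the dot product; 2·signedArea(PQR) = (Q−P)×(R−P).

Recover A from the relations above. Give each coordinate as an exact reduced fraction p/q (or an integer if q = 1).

1. A_x = -5  [BD ∥ AC ∩ DC ∥ BA]
2. A_y = -1  [BD ∥ AC ∩ DC ∥ BA]
   → A = (-5, -1)

A = (-5, -1)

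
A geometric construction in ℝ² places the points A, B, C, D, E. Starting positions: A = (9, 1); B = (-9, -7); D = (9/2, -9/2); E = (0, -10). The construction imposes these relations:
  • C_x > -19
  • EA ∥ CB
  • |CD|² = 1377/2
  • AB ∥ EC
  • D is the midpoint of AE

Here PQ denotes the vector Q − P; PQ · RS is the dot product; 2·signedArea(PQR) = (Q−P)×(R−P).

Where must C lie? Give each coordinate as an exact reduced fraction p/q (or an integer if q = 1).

1. C_x = -18  [EA ∥ CB ∩ AB ∥ EC]
2. C_y = -18  [EA ∥ CB ∩ AB ∥ EC]
   → C = (-18, -18)

C = (-18, -18)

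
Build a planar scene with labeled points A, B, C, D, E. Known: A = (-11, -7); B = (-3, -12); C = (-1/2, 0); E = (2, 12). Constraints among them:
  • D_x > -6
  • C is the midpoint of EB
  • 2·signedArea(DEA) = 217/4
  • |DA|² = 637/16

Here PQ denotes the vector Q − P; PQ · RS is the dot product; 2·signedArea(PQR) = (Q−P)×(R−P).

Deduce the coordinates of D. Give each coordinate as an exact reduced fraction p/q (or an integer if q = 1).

1. D_x = -23/4  [line 19·x + -13·y + 255/4 = 0 ∩ |DA|² = 637/16]
2. D_y = -7/2  [line 19·x + -13·y + 255/4 = 0 ∩ |DA|² = 637/16]
   → D = (-23/4, -7/2)

D = (-23/4, -7/2)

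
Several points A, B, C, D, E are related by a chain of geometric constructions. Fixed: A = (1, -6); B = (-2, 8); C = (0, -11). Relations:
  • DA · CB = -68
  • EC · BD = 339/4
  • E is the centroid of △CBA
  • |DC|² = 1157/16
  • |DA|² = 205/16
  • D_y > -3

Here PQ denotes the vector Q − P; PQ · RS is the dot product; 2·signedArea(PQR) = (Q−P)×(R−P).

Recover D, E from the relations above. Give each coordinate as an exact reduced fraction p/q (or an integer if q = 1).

D = (1/4, -5/2)
E = (-1/3, -3)

1. E_x = -1/3  [E is the centroid of △CBA]
2. E_y = -3  [E is the centroid of △CBA]
   → E = (-1/3, -3)
3. D_x = 1/4  [DA · CB = -68 ∩ EC · BD = 339/4]
4. D_y = -5/2  [DA · CB = -68 ∩ EC · BD = 339/4]
   → D = (1/4, -5/2)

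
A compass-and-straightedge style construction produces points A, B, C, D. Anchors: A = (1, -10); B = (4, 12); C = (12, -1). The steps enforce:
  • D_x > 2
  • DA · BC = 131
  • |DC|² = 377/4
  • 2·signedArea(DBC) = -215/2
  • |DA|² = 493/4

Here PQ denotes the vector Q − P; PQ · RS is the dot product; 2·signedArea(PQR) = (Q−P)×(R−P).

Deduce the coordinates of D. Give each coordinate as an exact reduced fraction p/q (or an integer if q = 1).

D = (5/2, 1)

1. D_x = 5/2  [DA · BC = 131 ∩ 2·signedArea(DBC) = -215/2]
2. D_y = 1  [DA · BC = 131 ∩ 2·signedArea(DBC) = -215/2]
   → D = (5/2, 1)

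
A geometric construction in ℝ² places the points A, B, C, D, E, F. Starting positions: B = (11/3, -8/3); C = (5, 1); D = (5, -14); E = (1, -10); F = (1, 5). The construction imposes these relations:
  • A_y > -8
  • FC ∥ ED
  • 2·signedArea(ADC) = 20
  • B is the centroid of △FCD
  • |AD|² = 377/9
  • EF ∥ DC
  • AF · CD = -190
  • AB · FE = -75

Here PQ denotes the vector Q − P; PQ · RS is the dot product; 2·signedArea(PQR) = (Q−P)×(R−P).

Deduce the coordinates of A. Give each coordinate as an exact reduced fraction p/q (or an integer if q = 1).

A = (11/3, -23/3)

1. A_x = 11/3  [AB · FE = -75 ∩ 2·signedArea(ADC) = 20]
2. A_y = -23/3  [AB · FE = -75 ∩ 2·signedArea(ADC) = 20]
   → A = (11/3, -23/3)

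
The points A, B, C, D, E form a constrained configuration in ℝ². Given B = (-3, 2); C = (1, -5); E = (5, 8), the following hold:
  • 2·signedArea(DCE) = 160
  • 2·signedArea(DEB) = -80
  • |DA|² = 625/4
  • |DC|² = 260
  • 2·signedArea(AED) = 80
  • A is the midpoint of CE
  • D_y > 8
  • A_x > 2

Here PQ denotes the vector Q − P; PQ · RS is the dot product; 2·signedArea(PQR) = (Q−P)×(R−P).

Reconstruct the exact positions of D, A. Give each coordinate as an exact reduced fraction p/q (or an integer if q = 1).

1. D_x = -7  [2·signedArea(DCE) = 160 ∩ 2·signedArea(DEB) = -80]
2. D_y = 9  [2·signedArea(DCE) = 160 ∩ 2·signedArea(DEB) = -80]
   → D = (-7, 9)
3. A_x = 3  [A is the midpoint of CE]
4. A_y = 3/2  [A is the midpoint of CE]
   → A = (3, 3/2)

A = (3, 3/2)
D = (-7, 9)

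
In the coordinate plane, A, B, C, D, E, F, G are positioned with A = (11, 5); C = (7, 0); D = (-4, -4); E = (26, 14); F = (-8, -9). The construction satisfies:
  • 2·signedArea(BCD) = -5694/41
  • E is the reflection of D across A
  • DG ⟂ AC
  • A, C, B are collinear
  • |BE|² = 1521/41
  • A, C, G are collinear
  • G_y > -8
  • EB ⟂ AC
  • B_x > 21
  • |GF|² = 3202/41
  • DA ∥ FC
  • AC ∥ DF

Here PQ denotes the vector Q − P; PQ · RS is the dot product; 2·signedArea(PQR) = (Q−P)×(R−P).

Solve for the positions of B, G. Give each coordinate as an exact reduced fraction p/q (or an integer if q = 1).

B = (871/41, 730/41)
G = (31/41, -320/41)

1. B_x = 871/41  [A, C, B are collinear ∩ EB ⟂ AC]
2. B_y = 730/41  [A, C, B are collinear ∩ EB ⟂ AC]
   → B = (871/41, 730/41)
3. G_x = 31/41  [A, C, G are collinear ∩ DG ⟂ AC]
4. G_y = -320/41  [A, C, G are collinear ∩ DG ⟂ AC]
   → G = (31/41, -320/41)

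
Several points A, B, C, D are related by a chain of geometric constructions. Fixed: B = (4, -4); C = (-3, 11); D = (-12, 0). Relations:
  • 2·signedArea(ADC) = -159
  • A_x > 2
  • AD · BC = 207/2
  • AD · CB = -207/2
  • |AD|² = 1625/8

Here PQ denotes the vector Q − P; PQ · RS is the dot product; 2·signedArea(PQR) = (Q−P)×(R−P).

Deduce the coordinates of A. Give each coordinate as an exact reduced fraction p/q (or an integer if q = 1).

A = (9/4, -1/4)

1. A_x = 9/4  [AD · CB = -207/2 ∩ 2·signedArea(ADC) = -159]
2. A_y = -1/4  [AD · CB = -207/2 ∩ 2·signedArea(ADC) = -159]
   → A = (9/4, -1/4)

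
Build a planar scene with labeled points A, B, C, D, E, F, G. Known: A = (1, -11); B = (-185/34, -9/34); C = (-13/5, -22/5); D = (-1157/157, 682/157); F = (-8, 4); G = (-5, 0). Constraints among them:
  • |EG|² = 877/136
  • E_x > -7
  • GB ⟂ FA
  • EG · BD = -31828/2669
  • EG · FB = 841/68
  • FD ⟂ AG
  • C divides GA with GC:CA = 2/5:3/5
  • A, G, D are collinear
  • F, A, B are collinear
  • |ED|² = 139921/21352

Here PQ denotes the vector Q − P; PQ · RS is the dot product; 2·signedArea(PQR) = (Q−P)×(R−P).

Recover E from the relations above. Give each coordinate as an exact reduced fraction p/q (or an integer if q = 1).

E = (-457/68, 127/68)

1. E_x = -457/68  [EG · BD = -31828/2669 ∩ EG · FB = 841/68]
2. E_y = 127/68  [EG · BD = -31828/2669 ∩ EG · FB = 841/68]
   → E = (-457/68, 127/68)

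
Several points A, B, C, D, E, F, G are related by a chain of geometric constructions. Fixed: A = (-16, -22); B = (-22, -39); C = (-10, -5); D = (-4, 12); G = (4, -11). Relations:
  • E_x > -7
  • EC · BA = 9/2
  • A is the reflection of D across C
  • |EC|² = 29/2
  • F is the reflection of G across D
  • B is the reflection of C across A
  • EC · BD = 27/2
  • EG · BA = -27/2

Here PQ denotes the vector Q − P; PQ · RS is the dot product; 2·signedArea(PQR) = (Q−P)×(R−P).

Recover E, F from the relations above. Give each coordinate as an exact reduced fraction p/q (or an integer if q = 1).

1. E_x = -13/2  [line -18·x + -51·y + -897/2 = 0 ∩ |EC|² = 29/2]
2. E_y = -13/2  [line -18·x + -51·y + -897/2 = 0 ∩ |EC|² = 29/2]
   → E = (-13/2, -13/2)
3. F_x = -12  [F is the reflection of G across D]
4. F_y = 35  [F is the reflection of G across D]
   → F = (-12, 35)

E = (-13/2, -13/2)
F = (-12, 35)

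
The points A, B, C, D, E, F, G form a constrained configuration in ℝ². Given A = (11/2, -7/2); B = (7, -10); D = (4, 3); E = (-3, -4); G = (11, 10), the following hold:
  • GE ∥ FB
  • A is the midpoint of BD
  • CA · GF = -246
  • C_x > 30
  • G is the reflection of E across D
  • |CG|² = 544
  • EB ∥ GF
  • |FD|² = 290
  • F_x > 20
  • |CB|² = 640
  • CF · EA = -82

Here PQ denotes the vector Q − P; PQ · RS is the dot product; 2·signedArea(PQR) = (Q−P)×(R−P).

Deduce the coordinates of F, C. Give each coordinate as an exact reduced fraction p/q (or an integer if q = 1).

1. F_x = 21  [GE ∥ FB ∩ EB ∥ GF]
2. F_y = 4  [GE ∥ FB ∩ EB ∥ GF]
   → F = (21, 4)
3. C_x = 31  [CF · EA = -82 ∩ CA · GF = -246]
4. C_y = -2  [CF · EA = -82 ∩ CA · GF = -246]
   → C = (31, -2)

C = (31, -2)
F = (21, 4)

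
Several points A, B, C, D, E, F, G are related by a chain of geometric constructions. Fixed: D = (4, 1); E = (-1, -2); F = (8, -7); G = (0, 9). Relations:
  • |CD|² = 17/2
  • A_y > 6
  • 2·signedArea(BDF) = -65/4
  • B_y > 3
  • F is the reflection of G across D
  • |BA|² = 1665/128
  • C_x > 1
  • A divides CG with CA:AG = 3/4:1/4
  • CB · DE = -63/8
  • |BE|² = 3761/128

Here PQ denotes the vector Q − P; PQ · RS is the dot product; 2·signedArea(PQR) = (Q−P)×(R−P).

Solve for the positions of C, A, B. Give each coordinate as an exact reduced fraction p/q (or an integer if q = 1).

A = (3/8, 53/8)
B = (15/16, 49/16)
C = (3/2, -1/2)

1. B_x = 15/16  [line 8·x + 4·y + -79/4 = 0 ∩ |BE|² = 3761/128]
2. B_y = 49/16  [line 8·x + 4·y + -79/4 = 0 ∩ |BE|² = 3761/128]
   → B = (15/16, 49/16)
3. C_x = 3/2  [line 5·x + 3·y + -6 = 0 ∩ |CD|² = 17/2]
4. C_y = -1/2  [line 5·x + 3·y + -6 = 0 ∩ |CD|² = 17/2]
   → C = (3/2, -1/2)
5. A_x = 3/8  [A divides CG with CA:AG = 3/4:1/4]
6. A_y = 53/8  [A divides CG with CA:AG = 3/4:1/4]
   → A = (3/8, 53/8)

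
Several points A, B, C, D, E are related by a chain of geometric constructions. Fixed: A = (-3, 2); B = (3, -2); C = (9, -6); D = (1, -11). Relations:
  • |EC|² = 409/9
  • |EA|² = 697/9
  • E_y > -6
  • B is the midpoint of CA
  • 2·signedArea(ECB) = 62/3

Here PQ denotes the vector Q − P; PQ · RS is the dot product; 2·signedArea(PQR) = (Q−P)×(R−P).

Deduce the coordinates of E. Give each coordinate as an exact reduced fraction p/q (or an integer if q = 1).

1. E_x = 7/3  [line -4·x + -6·y + -62/3 = 0 ∩ |EC|² = 409/9]
2. E_y = -5  [line -4·x + -6·y + -62/3 = 0 ∩ |EC|² = 409/9]
   → E = (7/3, -5)

E = (7/3, -5)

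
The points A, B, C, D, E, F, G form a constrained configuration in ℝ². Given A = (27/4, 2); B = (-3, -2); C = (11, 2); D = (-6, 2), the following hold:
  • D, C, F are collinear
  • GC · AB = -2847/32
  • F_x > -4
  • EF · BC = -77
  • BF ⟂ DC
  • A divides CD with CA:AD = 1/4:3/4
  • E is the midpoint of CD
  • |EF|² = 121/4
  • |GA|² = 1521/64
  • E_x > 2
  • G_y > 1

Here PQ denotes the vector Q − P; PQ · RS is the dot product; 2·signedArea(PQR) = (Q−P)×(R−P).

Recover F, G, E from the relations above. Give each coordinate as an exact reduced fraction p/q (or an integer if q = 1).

1. F_x = -3  [D, C, F are collinear ∩ BF ⟂ DC]
2. F_y = 2  [D, C, F are collinear ∩ BF ⟂ DC]
   → F = (-3, 2)
3. G_x = 15/8  [line 39/4·x + 4·y + -841/32 = 0 ∩ |GA|² = 1521/64]
4. G_y = 2  [line 39/4·x + 4·y + -841/32 = 0 ∩ |GA|² = 1521/64]
   → G = (15/8, 2)
5. E_x = 5/2  [E is the midpoint of CD]
6. E_y = 2  [E is the midpoint of CD]
   → E = (5/2, 2)

E = (5/2, 2)
F = (-3, 2)
G = (15/8, 2)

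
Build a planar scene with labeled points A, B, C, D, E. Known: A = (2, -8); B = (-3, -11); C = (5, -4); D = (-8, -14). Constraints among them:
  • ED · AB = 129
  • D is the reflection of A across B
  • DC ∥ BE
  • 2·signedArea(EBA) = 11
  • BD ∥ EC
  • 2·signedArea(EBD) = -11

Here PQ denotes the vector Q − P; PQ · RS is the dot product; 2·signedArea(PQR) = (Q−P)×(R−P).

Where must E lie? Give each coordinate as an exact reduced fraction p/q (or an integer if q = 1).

E = (10, -1)

1. E_x = 10  [BD ∥ EC ∩ DC ∥ BE]
2. E_y = -1  [BD ∥ EC ∩ DC ∥ BE]
   → E = (10, -1)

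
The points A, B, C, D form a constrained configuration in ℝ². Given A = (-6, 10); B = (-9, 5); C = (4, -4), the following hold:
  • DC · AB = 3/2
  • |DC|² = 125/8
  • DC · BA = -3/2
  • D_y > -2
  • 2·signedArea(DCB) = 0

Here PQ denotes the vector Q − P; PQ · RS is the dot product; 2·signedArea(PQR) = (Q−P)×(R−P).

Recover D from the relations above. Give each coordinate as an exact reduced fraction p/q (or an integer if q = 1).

D = (3/4, -7/4)

1. D_x = 3/4  [2·signedArea(DCB) = 0 ∩ DC · BA = -3/2]
2. D_y = -7/4  [2·signedArea(DCB) = 0 ∩ DC · BA = -3/2]
   → D = (3/4, -7/4)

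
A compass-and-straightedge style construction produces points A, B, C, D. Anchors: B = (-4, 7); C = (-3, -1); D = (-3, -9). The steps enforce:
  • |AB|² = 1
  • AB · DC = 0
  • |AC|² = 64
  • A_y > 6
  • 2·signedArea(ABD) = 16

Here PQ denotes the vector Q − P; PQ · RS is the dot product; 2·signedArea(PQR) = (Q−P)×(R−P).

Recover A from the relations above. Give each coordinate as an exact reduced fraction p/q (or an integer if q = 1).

1. A_x = -3  [AB · DC = 0 ∩ 2·signedArea(ABD) = 16]
2. A_y = 7  [AB · DC = 0 ∩ 2·signedArea(ABD) = 16]
   → A = (-3, 7)

A = (-3, 7)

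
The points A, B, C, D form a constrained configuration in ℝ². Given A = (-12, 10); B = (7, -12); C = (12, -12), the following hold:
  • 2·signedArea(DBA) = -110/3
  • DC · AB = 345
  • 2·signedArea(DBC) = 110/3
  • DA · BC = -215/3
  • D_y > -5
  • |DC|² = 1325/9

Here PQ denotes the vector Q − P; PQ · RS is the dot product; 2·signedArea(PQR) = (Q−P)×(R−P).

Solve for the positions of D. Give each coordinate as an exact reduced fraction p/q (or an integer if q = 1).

D = (7/3, -14/3)

1. D_x = 7/3  [DA · BC = -215/3 ∩ 2·signedArea(DBC) = 110/3]
2. D_y = -14/3  [DA · BC = -215/3 ∩ 2·signedArea(DBC) = 110/3]
   → D = (7/3, -14/3)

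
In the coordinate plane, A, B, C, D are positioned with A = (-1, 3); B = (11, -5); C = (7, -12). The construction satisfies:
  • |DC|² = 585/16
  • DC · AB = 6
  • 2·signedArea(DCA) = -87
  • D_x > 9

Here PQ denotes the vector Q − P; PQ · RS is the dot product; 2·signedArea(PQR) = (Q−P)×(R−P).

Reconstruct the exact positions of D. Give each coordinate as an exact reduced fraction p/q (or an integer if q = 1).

D = (10, -27/4)

1. D_x = 10  [2·signedArea(DCA) = -87 ∩ DC · AB = 6]
2. D_y = -27/4  [2·signedArea(DCA) = -87 ∩ DC · AB = 6]
   → D = (10, -27/4)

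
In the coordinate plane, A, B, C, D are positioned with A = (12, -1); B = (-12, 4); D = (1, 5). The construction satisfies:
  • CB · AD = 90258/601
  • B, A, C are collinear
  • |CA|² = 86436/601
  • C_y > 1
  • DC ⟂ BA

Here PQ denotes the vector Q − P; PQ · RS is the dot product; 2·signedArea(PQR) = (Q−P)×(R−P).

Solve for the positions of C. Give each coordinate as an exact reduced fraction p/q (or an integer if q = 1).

1. C_x = 156/601  [B, A, C are collinear ∩ DC ⟂ BA]
2. C_y = 869/601  [B, A, C are collinear ∩ DC ⟂ BA]
   → C = (156/601, 869/601)

C = (156/601, 869/601)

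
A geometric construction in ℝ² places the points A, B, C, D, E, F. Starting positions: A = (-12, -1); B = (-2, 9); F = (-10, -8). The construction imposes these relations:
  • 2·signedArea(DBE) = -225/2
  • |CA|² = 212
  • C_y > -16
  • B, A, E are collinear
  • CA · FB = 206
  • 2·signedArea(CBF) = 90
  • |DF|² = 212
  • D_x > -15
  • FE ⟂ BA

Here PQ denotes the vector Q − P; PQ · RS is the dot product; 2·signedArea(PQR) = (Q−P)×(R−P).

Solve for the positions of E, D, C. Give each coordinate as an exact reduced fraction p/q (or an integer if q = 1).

C = (-8, -15)
D = (-14, 6)
E = (-29/2, -7/2)

1. E_x = -29/2  [B, A, E are collinear ∩ FE ⟂ BA]
2. E_y = -7/2  [B, A, E are collinear ∩ FE ⟂ BA]
   → E = (-29/2, -7/2)
3. D_x = -14  [line 25/2·x + -25/2·y + 250 = 0 ∩ |DF|² = 212]
4. D_y = 6  [line 25/2·x + -25/2·y + 250 = 0 ∩ |DF|² = 212]
   → D = (-14, 6)
5. C_x = -8  [CA · FB = 206 ∩ 2·signedArea(CBF) = 90]
6. C_y = -15  [CA · FB = 206 ∩ 2·signedArea(CBF) = 90]
   → C = (-8, -15)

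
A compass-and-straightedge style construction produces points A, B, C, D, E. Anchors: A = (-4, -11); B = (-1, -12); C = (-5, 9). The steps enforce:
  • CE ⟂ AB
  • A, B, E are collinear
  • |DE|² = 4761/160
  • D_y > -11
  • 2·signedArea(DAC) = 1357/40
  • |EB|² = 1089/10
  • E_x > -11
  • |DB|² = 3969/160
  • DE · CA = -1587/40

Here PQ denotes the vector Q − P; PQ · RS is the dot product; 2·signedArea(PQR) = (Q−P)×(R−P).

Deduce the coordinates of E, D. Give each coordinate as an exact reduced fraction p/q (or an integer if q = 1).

D = (-229/40, -417/40)
E = (-109/10, -87/10)

1. E_x = -109/10  [A, B, E are collinear ∩ CE ⟂ AB]
2. E_y = -87/10  [A, B, E are collinear ∩ CE ⟂ AB]
   → E = (-109/10, -87/10)
3. D_x = -229/40  [DE · CA = -1587/40 ∩ 2·signedArea(DAC) = 1357/40]
4. D_y = -417/40  [DE · CA = -1587/40 ∩ 2·signedArea(DAC) = 1357/40]
   → D = (-229/40, -417/40)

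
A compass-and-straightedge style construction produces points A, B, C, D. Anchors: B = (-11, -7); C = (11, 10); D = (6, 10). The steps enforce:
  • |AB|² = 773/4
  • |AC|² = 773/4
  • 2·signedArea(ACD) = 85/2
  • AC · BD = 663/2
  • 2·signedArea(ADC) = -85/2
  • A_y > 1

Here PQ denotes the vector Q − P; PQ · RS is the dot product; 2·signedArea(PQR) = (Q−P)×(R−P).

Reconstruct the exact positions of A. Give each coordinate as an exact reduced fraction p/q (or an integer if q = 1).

1. A_x = 0  [2·signedArea(ACD) = 85/2 ∩ AC · BD = 663/2]
2. A_y = 3/2  [2·signedArea(ACD) = 85/2 ∩ AC · BD = 663/2]
   → A = (0, 3/2)

A = (0, 3/2)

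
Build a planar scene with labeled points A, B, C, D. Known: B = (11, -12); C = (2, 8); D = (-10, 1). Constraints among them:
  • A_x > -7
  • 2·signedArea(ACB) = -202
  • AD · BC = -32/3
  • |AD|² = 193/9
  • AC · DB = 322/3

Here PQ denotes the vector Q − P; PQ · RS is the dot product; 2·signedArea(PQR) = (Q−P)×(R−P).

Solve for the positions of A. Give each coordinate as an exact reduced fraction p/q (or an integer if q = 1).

1. A_x = -6  [AD · BC = -32/3 ∩ AC · DB = 322/3]
2. A_y = 10/3  [AD · BC = -32/3 ∩ AC · DB = 322/3]
   → A = (-6, 10/3)

A = (-6, 10/3)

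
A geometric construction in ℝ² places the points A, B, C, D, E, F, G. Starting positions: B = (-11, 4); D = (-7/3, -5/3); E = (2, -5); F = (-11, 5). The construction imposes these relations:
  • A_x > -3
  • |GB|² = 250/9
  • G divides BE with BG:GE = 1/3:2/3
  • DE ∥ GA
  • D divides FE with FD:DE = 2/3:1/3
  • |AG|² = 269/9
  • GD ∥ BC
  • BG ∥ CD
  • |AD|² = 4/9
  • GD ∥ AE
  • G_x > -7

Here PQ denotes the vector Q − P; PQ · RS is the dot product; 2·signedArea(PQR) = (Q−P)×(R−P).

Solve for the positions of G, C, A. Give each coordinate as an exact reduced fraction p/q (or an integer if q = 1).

A = (-7/3, -7/3)
C = (-20/3, 4/3)
G = (-20/3, 1)

1. G_x = -20/3  [G divides BE with BG:GE = 1/3:2/3]
2. G_y = 1  [G divides BE with BG:GE = 1/3:2/3]
   → G = (-20/3, 1)
3. C_x = -20/3  [BG ∥ CD ∩ GD ∥ BC]
4. C_y = 4/3  [BG ∥ CD ∩ GD ∥ BC]
   → C = (-20/3, 4/3)
5. A_x = -7/3  [GD ∥ AE ∩ DE ∥ GA]
6. A_y = -7/3  [GD ∥ AE ∩ DE ∥ GA]
   → A = (-7/3, -7/3)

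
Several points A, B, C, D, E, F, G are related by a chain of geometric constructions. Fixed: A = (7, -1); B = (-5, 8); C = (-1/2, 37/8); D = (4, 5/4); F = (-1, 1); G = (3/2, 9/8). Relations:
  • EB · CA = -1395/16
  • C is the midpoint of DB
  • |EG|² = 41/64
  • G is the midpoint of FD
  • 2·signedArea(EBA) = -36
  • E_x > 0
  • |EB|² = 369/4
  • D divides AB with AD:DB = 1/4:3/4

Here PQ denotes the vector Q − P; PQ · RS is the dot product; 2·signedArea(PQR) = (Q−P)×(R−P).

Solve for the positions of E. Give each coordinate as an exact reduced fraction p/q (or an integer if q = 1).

1. E_x = 1  [EB · CA = -1395/16 ∩ 2·signedArea(EBA) = -36]
2. E_y = 1/2  [EB · CA = -1395/16 ∩ 2·signedArea(EBA) = -36]
   → E = (1, 1/2)

E = (1, 1/2)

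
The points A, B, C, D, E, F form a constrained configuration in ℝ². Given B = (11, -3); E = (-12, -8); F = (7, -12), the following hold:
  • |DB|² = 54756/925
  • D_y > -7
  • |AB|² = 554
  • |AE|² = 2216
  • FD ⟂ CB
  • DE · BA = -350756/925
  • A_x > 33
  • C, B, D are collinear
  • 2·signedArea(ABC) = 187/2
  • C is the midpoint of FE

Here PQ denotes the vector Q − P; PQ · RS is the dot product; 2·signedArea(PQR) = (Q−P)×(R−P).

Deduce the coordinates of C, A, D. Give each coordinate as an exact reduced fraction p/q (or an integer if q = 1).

1. C_x = -5/2  [C is the midpoint of FE]
2. C_y = -10  [C is the midpoint of FE]
   → C = (-5/2, -10)
3. A_x = 34  [line 7·x + -27/2·y + -211 = 0 ∩ |AB|² = 554]
4. A_y = 2  [line 7·x + -27/2·y + -211 = 0 ∩ |AB|² = 554]
   → A = (34, 2)
5. D_x = 3857/925  [C, B, D are collinear ∩ FD ⟂ CB]
6. D_y = -6051/925  [C, B, D are collinear ∩ FD ⟂ CB]
   → D = (3857/925, -6051/925)

A = (34, 2)
C = (-5/2, -10)
D = (3857/925, -6051/925)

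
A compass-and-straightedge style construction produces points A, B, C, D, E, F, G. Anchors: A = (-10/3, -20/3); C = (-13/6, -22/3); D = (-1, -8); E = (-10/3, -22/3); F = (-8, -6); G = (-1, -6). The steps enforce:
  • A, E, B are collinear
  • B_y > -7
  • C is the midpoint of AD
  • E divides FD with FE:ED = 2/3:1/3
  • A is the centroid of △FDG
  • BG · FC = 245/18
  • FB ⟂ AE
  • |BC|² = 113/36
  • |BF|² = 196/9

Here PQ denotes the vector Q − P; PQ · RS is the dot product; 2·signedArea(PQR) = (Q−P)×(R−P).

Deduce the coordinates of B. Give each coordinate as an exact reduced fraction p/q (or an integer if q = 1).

B = (-10/3, -6)

1. B_x = -10/3  [A, E, B are collinear ∩ FB ⟂ AE]
2. B_y = -6  [A, E, B are collinear ∩ FB ⟂ AE]
   → B = (-10/3, -6)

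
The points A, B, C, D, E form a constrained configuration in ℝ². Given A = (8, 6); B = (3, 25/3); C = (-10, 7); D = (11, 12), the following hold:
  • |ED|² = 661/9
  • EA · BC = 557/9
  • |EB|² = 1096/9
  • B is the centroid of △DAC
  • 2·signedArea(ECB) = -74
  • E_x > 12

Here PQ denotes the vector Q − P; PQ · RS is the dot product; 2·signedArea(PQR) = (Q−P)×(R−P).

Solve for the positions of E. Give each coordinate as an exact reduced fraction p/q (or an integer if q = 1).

1. E_x = 13  [EA · BC = 557/9 ∩ 2·signedArea(ECB) = -74]
2. E_y = 11/3  [EA · BC = 557/9 ∩ 2·signedArea(ECB) = -74]
   → E = (13, 11/3)

E = (13, 11/3)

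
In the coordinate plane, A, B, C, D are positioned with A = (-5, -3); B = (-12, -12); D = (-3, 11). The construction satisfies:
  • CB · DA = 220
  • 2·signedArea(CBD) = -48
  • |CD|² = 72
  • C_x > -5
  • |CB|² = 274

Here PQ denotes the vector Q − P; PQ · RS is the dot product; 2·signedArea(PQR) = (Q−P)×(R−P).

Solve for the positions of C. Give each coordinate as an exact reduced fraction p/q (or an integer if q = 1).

1. C_x = -21/5  [2·signedArea(CBD) = -48 ∩ CB · DA = 220]
2. C_y = 13/5  [2·signedArea(CBD) = -48 ∩ CB · DA = 220]
   → C = (-21/5, 13/5)

C = (-21/5, 13/5)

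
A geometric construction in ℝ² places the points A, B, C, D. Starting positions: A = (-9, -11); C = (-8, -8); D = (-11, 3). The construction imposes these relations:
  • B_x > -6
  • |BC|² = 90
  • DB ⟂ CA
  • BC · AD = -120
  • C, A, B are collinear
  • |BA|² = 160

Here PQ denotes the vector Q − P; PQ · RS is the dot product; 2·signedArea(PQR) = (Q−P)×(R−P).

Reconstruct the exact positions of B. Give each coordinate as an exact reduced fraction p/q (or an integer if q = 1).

1. B_x = -5  [C, A, B are collinear ∩ DB ⟂ CA]
2. B_y = 1  [C, A, B are collinear ∩ DB ⟂ CA]
   → B = (-5, 1)

B = (-5, 1)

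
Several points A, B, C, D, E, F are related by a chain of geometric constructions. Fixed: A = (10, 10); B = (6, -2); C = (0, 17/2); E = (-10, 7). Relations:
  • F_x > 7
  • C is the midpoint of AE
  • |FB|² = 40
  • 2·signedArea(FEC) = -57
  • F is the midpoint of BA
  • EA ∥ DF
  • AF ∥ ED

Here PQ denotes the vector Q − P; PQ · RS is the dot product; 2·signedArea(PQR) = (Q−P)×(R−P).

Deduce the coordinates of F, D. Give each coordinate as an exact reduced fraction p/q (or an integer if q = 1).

1. F_x = 8  [F is the midpoint of BA]
2. F_y = 4  [F is the midpoint of BA]
   → F = (8, 4)
3. D_x = -12  [EA ∥ DF ∩ AF ∥ ED]
4. D_y = 1  [EA ∥ DF ∩ AF ∥ ED]
   → D = (-12, 1)

D = (-12, 1)
F = (8, 4)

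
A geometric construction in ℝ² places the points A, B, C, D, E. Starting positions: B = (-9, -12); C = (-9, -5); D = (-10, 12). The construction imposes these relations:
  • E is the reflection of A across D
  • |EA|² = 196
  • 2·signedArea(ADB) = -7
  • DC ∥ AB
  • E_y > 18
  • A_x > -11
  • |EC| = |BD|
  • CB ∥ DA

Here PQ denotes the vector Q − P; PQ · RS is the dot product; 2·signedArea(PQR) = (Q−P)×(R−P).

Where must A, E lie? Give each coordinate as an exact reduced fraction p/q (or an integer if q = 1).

1. A_x = -10  [DC ∥ AB ∩ CB ∥ DA]
2. A_y = 5  [DC ∥ AB ∩ CB ∥ DA]
   → A = (-10, 5)
3. E_x = -10  [E is the reflection of A across D]
4. E_y = 19  [E is the reflection of A across D]
   → E = (-10, 19)

A = (-10, 5)
E = (-10, 19)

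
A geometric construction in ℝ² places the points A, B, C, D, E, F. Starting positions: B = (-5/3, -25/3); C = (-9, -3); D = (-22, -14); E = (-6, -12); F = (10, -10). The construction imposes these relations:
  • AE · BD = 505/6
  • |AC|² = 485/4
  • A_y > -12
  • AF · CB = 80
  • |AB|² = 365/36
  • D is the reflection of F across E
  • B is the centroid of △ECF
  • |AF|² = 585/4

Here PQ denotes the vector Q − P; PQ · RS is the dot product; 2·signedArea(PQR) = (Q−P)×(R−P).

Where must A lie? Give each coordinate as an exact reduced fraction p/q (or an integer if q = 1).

1. A_x = -2  [AF · CB = 80 ∩ AE · BD = 505/6]
2. A_y = -23/2  [AF · CB = 80 ∩ AE · BD = 505/6]
   → A = (-2, -23/2)

A = (-2, -23/2)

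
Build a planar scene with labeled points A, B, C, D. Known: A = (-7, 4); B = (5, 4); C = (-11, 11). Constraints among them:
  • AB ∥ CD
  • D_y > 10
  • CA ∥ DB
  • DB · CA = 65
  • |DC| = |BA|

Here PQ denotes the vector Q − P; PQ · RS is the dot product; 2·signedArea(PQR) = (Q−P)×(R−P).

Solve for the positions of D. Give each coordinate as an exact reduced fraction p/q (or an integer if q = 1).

D = (1, 11)

1. D_x = 1  [CA ∥ DB ∩ AB ∥ CD]
2. D_y = 11  [CA ∥ DB ∩ AB ∥ CD]
   → D = (1, 11)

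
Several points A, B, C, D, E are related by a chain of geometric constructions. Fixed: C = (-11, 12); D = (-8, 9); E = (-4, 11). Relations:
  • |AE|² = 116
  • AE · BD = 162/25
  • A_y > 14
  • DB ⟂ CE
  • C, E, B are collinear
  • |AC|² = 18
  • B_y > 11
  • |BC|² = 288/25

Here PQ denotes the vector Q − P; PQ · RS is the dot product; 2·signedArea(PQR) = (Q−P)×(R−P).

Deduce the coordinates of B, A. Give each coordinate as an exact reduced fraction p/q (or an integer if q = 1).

A = (-14, 15)
B = (-191/25, 288/25)

1. B_x = -191/25  [C, E, B are collinear ∩ DB ⟂ CE]
2. B_y = 288/25  [C, E, B are collinear ∩ DB ⟂ CE]
   → B = (-191/25, 288/25)
3. A_x = -14  [line 9/25·x + 63/25·y + -819/25 = 0 ∩ |AE|² = 116]
4. A_y = 15  [line 9/25·x + 63/25·y + -819/25 = 0 ∩ |AE|² = 116]
   → A = (-14, 15)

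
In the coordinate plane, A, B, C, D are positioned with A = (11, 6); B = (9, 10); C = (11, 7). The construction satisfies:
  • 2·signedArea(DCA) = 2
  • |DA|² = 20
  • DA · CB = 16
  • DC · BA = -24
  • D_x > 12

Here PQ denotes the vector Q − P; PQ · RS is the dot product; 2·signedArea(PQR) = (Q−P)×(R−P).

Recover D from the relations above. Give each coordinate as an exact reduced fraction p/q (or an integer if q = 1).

1. D_x = 13  [DA · CB = 16 ∩ 2·signedArea(DCA) = 2]
2. D_y = 2  [DA · CB = 16 ∩ 2·signedArea(DCA) = 2]
   → D = (13, 2)

D = (13, 2)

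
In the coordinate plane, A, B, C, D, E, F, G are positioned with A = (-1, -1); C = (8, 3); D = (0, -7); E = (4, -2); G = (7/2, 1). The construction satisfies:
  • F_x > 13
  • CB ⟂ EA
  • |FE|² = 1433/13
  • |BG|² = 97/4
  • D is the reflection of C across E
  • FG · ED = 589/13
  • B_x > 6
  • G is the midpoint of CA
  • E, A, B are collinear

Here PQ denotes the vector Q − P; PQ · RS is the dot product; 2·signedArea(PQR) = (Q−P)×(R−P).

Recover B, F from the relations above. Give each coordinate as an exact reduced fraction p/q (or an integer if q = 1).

B = (179/26, -67/26)
F = (179/13, 24/13)

1. B_x = 179/26  [E, A, B are collinear ∩ CB ⟂ EA]
2. B_y = -67/26  [E, A, B are collinear ∩ CB ⟂ EA]
   → B = (179/26, -67/26)
3. F_x = 179/13  [line 4·x + 5·y + -836/13 = 0 ∩ |FE|² = 1433/13]
4. F_y = 24/13  [line 4·x + 5·y + -836/13 = 0 ∩ |FE|² = 1433/13]
   → F = (179/13, 24/13)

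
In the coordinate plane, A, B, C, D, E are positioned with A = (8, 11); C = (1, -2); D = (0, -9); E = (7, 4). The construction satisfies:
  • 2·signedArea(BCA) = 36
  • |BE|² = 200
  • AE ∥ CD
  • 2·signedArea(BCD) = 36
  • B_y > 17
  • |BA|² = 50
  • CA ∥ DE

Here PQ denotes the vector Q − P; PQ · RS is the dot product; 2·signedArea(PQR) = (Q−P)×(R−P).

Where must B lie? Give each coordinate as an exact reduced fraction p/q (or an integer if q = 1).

1. B_x = 9  [2·signedArea(BCD) = 36 ∩ 2·signedArea(BCA) = 36]
2. B_y = 18  [2·signedArea(BCD) = 36 ∩ 2·signedArea(BCA) = 36]
   → B = (9, 18)

B = (9, 18)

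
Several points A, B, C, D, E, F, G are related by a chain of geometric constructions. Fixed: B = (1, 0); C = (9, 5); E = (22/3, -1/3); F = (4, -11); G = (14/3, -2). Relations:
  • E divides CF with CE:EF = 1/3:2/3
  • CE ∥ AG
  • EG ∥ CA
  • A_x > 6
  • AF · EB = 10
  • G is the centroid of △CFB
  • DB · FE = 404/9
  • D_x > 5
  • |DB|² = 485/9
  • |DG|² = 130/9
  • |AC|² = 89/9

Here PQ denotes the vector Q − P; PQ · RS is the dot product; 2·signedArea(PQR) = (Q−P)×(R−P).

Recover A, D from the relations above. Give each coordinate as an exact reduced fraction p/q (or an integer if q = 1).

1. A_x = 19/3  [CE ∥ AG ∩ EG ∥ CA]
2. A_y = 10/3  [CE ∥ AG ∩ EG ∥ CA]
   → A = (19/3, 10/3)
3. D_x = 17/3  [line -10/3·x + -32/3·y + -374/9 = 0 ∩ |DB|² = 485/9]
4. D_y = -17/3  [line -10/3·x + -32/3·y + -374/9 = 0 ∩ |DB|² = 485/9]
   → D = (17/3, -17/3)

A = (19/3, 10/3)
D = (17/3, -17/3)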